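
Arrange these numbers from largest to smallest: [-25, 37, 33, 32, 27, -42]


Original list: [-25, 37, 33, 32, 27, -42]
Repeatedly take the largest remaining element:
  Remaining [-25, 37, 33, 32, 27, -42] -> largest is 37
  Remaining [-25, 33, 32, 27, -42] -> largest is 33
  Remaining [-25, 32, 27, -42] -> largest is 32
  Remaining [-25, 27, -42] -> largest is 27
  Remaining [-25, -42] -> largest is -25
  Remaining [-42] -> largest is -42
Collecting the picks in order gives the descending list.
Final answer: [37, 33, 32, 27, -25, -42]


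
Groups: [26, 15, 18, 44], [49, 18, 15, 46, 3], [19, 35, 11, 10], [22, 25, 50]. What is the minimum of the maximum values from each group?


Find max of each group:
  Group 1: [26, 15, 18, 44] -> max = 44
  Group 2: [49, 18, 15, 46, 3] -> max = 49
  Group 3: [19, 35, 11, 10] -> max = 35
  Group 4: [22, 25, 50] -> max = 50
Maxes: [44, 49, 35, 50]
Minimum of maxes = 35
Final answer: 35


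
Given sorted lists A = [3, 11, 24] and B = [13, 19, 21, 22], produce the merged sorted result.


List A: [3, 11, 24]
List B: [13, 19, 21, 22]
Repeatedly compare the front elements and take the smaller:
  3 vs 13 -> take 3
  11 vs 13 -> take 11
  24 vs 13 -> take 13
  24 vs 19 -> take 19
  24 vs 21 -> take 21
  24 vs 22 -> take 22
  B is exhausted; append the rest of A: [24]
Final answer: [3, 11, 13, 19, 21, 22, 24]


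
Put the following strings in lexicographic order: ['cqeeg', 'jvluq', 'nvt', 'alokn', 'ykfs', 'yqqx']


Compare strings character by character (the first differing letter decides):
  'alokn' < 'cqeeg' since 'a' < 'c' at position 1
  'cqeeg' < 'jvluq' since 'c' < 'j' at position 1
  'jvluq' < 'nvt' since 'j' < 'n' at position 1
  'nvt' < 'ykfs' since 'n' < 'y' at position 1
  'ykfs' < 'yqqx' since 'k' < 'q' at position 2
Chaining these comparisons gives the alphabetical order.
Final answer: ['alokn', 'cqeeg', 'jvluq', 'nvt', 'ykfs', 'yqqx']


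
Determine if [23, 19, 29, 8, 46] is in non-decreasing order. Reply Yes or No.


Check consecutive pairs:
  23 <= 19? False
  19 <= 29? True
  29 <= 8? False
  8 <= 46? True
2 consecutive pair(s) are out of order, so the list is not sorted.
Final answer: No


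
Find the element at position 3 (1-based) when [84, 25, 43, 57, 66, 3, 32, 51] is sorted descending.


Sort descending: [84, 66, 57, 51, 43, 32, 25, 3]
The 3rd element (1-indexed) is at index 2.
Value = 57
Final answer: 57


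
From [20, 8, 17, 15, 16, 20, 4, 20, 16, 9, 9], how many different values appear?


List all unique values:
Distinct values: [4, 8, 9, 15, 16, 17, 20]
Count = 7
Final answer: 7


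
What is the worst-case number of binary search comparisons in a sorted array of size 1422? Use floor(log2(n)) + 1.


Binary search halves the search space each step.
Maximum comparisons = floor(log2(1422)) + 1
log2(1422) = 10.4737
floor(log2(1422)) = 10, so 10 + 1 = 11
Final answer: 11


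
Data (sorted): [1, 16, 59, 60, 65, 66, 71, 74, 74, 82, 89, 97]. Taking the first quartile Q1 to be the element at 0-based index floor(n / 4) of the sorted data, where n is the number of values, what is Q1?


The list has n = 12 elements.
Q1 index = floor(12 / 4) = floor(3) = 3
Counting from index 0 in the sorted data, the element at index 3 is 60.
Final answer: 60


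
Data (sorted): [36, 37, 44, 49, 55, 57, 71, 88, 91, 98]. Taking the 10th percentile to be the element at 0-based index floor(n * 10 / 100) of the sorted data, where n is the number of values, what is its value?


The dataset has n = 10 elements.
Index = floor(10 * 10 / 100) = floor(100 / 100) = floor(1) = 1
Counting from index 0 in the sorted data, the element at index 1 is 37.
Final answer: 37


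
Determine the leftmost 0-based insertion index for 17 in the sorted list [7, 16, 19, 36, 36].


List is sorted: [7, 16, 19, 36, 36]
We need the leftmost position where 17 can be inserted, i.e. the first index whose element is >= 17 (or the end of the list if none is).
Binary search with low=0, high=5 (0-based indices):
  low=0, high=5, mid=2: a[2]=19 >= 17, so high = 2
  low=0, high=2, mid=1: a[1]=16 < 17, so low = 2
Now low = high = 2, so the insertion index is 2.
Final answer: 2


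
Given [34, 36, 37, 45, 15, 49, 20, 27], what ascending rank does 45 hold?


Sort ascending: [15, 20, 27, 34, 36, 37, 45, 49]
Find 45 in the sorted list.
45 is at position 7 (1-indexed).
Final answer: 7


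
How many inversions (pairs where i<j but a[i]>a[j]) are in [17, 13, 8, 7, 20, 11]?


For each element, count the later elements that are smaller than it:
  17 (index 0): smaller elements after it = [13, 8, 7, 11] -> 4
  13 (index 1): smaller elements after it = [8, 7, 11] -> 3
  8 (index 2): smaller elements after it = [7] -> 1
  7 (index 3): smaller elements after it = [] -> 0
  20 (index 4): smaller elements after it = [11] -> 1
Total inversions = 4 + 3 + 1 + 0 + 1 = 9
Final answer: 9


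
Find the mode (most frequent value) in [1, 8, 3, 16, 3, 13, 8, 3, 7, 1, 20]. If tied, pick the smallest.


Count the frequency of each value:
  1 appears 2 time(s)
  3 appears 3 time(s)
  7 appears 1 time(s)
  8 appears 2 time(s)
  13 appears 1 time(s)
  16 appears 1 time(s)
  20 appears 1 time(s)
Maximum frequency is 3.
Only 3 reaches that frequency, so it is the mode.
Final answer: 3


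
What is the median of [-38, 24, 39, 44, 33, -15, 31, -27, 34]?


First, sort the list: [-38, -27, -15, 24, 31, 33, 34, 39, 44]
The list has 9 elements (odd count).
The middle index is 4 (0-based), and the element there is 31.
Final answer: 31


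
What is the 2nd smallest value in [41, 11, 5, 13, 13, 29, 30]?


Sort ascending: [5, 11, 13, 13, 29, 30, 41]
The 2nd element (1-indexed) is at index 1.
Value = 11
Final answer: 11


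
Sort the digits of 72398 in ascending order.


The number 72398 has digits: 7, 2, 3, 9, 8
Sorted: 2, 3, 7, 8, 9
Joining the sorted digits gives the result.
Final answer: 23789


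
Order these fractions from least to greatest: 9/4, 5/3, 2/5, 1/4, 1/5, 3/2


Convert to decimal for comparison:
  9/4 = 2.25
  5/3 = 1.6667
  2/5 = 0.4
  1/4 = 0.25
  1/5 = 0.2
  3/2 = 1.5
Decimals in increasing order: 0.2 < 0.25 < 0.4 < 1.5 < 1.6667 < 2.25
Writing each back as its fraction gives the sorted order.
Final answer: 1/5, 1/4, 2/5, 3/2, 5/3, 9/4


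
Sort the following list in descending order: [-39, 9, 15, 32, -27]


Original list: [-39, 9, 15, 32, -27]
Repeatedly take the largest remaining element:
  Remaining [-39, 9, 15, 32, -27] -> largest is 32
  Remaining [-39, 9, 15, -27] -> largest is 15
  Remaining [-39, 9, -27] -> largest is 9
  Remaining [-39, -27] -> largest is -27
  Remaining [-39] -> largest is -39
Collecting the picks in order gives the descending list.
Final answer: [32, 15, 9, -27, -39]


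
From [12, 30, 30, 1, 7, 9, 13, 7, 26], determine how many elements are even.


Check each element:
  12 is even
  30 is even
  30 is even
  1 is odd
  7 is odd
  9 is odd
  13 is odd
  7 is odd
  26 is even
Evens: [12, 30, 30, 26]
Count of evens = 4
Final answer: 4


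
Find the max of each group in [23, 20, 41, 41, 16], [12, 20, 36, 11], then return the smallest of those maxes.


Find max of each group:
  Group 1: [23, 20, 41, 41, 16] -> max = 41
  Group 2: [12, 20, 36, 11] -> max = 36
Maxes: [41, 36]
Minimum of maxes = 36
Final answer: 36


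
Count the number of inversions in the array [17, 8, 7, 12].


For each element, count the later elements that are smaller than it:
  17 (index 0): smaller elements after it = [8, 7, 12] -> 3
  8 (index 1): smaller elements after it = [7] -> 1
  7 (index 2): smaller elements after it = [] -> 0
Total inversions = 3 + 1 + 0 = 4
Final answer: 4


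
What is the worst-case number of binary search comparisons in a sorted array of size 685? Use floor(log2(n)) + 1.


Binary search halves the search space each step.
Maximum comparisons = floor(log2(685)) + 1
log2(685) = 9.42
floor(log2(685)) = 9, so 9 + 1 = 10
Final answer: 10


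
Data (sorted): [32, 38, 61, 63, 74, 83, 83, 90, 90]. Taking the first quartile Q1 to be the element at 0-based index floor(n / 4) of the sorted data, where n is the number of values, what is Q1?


The list has n = 9 elements.
Q1 index = floor(9 / 4) = floor(2.25) = 2
Counting from index 0 in the sorted data, the element at index 2 is 61.
Final answer: 61


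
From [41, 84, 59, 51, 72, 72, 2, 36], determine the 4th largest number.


Sort descending: [84, 72, 72, 59, 51, 41, 36, 2]
The 4th element (1-indexed) is at index 3.
Value = 59
Final answer: 59


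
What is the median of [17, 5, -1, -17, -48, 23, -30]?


First, sort the list: [-48, -30, -17, -1, 5, 17, 23]
The list has 7 elements (odd count).
The middle index is 3 (0-based), and the element there is -1.
Final answer: -1


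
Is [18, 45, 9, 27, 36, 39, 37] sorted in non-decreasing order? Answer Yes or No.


Check consecutive pairs:
  18 <= 45? True
  45 <= 9? False
  9 <= 27? True
  27 <= 36? True
  36 <= 39? True
  39 <= 37? False
2 consecutive pair(s) are out of order, so the list is not sorted.
Final answer: No


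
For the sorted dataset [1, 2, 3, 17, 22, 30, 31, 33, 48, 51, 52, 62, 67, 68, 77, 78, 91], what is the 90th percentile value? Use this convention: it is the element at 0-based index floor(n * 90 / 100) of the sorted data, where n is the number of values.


The dataset has n = 17 elements.
Index = floor(17 * 90 / 100) = floor(1530 / 100) = floor(15.3) = 15
Counting from index 0 in the sorted data, the element at index 15 is 78.
Final answer: 78


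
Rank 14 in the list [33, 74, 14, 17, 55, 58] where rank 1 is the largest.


Sort descending: [74, 58, 55, 33, 17, 14]
Find 14 in the sorted list.
14 is at position 6.
Final answer: 6


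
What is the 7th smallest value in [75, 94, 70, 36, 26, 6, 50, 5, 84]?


Sort ascending: [5, 6, 26, 36, 50, 70, 75, 84, 94]
The 7th element (1-indexed) is at index 6.
Value = 75
Final answer: 75


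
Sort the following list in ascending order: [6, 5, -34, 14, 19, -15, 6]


Original list: [6, 5, -34, 14, 19, -15, 6]
Repeatedly take the smallest remaining element:
  Remaining [6, 5, -34, 14, 19, -15, 6] -> smallest is -34
  Remaining [6, 5, 14, 19, -15, 6] -> smallest is -15
  Remaining [6, 5, 14, 19, 6] -> smallest is 5
  Remaining [6, 14, 19, 6] -> smallest is 6
  Remaining [14, 19, 6] -> smallest is 6
  Remaining [14, 19] -> smallest is 14
  Remaining [19] -> smallest is 19
Collecting the picks in order gives the sorted list.
Final answer: [-34, -15, 5, 6, 6, 14, 19]


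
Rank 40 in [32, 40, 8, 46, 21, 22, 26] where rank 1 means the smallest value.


Sort ascending: [8, 21, 22, 26, 32, 40, 46]
Find 40 in the sorted list.
40 is at position 6 (1-indexed).
Final answer: 6


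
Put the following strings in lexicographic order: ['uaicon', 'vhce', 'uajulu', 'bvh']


Compare strings character by character (the first differing letter decides):
  'bvh' < 'uaicon' since 'b' < 'u' at position 1
  'uaicon' < 'uajulu' since 'i' < 'j' at position 3
  'uajulu' < 'vhce' since 'u' < 'v' at position 1
Chaining these comparisons gives the alphabetical order.
Final answer: ['bvh', 'uaicon', 'uajulu', 'vhce']


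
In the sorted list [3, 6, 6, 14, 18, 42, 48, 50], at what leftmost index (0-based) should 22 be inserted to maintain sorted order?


List is sorted: [3, 6, 6, 14, 18, 42, 48, 50]
We need the leftmost position where 22 can be inserted, i.e. the first index whose element is >= 22 (or the end of the list if none is).
Binary search with low=0, high=8 (0-based indices):
  low=0, high=8, mid=4: a[4]=18 < 22, so low = 5
  low=5, high=8, mid=6: a[6]=48 >= 22, so high = 6
  low=5, high=6, mid=5: a[5]=42 >= 22, so high = 5
Now low = high = 5, so the insertion index is 5.
Final answer: 5


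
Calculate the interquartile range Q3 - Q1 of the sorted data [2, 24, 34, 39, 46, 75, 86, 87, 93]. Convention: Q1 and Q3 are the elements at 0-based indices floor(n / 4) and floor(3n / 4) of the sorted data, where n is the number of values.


The data has n = 9 elements.
Q1 index = floor(9 / 4) = floor(2.25) = 2; Q3 index = floor(3 * 9 / 4) = floor(6.75) = 6
Q1 = element at index 2 = 34
Q3 = element at index 6 = 86
IQR = 86 - 34 = 52
Final answer: 52


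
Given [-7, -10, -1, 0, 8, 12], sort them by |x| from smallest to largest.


Compute absolute values:
  |-7| = 7
  |-10| = 10
  |-1| = 1
  |0| = 0
  |8| = 8
  |12| = 12
Absolute values in increasing order: 0 < 1 < 7 < 8 < 10 < 12
Listing the original numbers in that order gives the answer.
Final answer: [0, -1, -7, 8, -10, 12]


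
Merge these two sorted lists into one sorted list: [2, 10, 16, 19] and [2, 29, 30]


List A: [2, 10, 16, 19]
List B: [2, 29, 30]
Repeatedly compare the front elements and take the smaller:
  2 vs 2 -> take 2
  10 vs 2 -> take 2
  10 vs 29 -> take 10
  16 vs 29 -> take 16
  19 vs 29 -> take 19
  A is exhausted; append the rest of B: [29, 30]
Final answer: [2, 2, 10, 16, 19, 29, 30]


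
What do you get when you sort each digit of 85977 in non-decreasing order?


The number 85977 has digits: 8, 5, 9, 7, 7
Sorted: 5, 7, 7, 8, 9
Joining the sorted digits gives the result.
Final answer: 57789


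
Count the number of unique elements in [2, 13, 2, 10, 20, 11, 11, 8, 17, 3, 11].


List all unique values:
Distinct values: [2, 3, 8, 10, 11, 13, 17, 20]
Count = 8
Final answer: 8


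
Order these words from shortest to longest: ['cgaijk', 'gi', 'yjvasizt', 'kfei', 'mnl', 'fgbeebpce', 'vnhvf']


Compute lengths:
  'cgaijk' has length 6
  'gi' has length 2
  'yjvasizt' has length 8
  'kfei' has length 4
  'mnl' has length 3
  'fgbeebpce' has length 9
  'vnhvf' has length 5
Lengths in increasing order: 2 < 3 < 4 < 5 < 6 < 8 < 9
Listing the words in that order gives the answer.
Final answer: ['gi', 'mnl', 'kfei', 'vnhvf', 'cgaijk', 'yjvasizt', 'fgbeebpce']


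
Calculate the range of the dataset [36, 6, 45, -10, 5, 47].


Maximum value: 47
Minimum value: -10
Range = 47 - (-10) = 57
Final answer: 57


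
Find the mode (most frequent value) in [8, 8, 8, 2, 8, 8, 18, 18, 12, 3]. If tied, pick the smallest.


Count the frequency of each value:
  2 appears 1 time(s)
  3 appears 1 time(s)
  8 appears 5 time(s)
  12 appears 1 time(s)
  18 appears 2 time(s)
Maximum frequency is 5.
Only 8 reaches that frequency, so it is the mode.
Final answer: 8


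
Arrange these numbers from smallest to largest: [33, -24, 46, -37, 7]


Original list: [33, -24, 46, -37, 7]
Repeatedly take the smallest remaining element:
  Remaining [33, -24, 46, -37, 7] -> smallest is -37
  Remaining [33, -24, 46, 7] -> smallest is -24
  Remaining [33, 46, 7] -> smallest is 7
  Remaining [33, 46] -> smallest is 33
  Remaining [46] -> smallest is 46
Collecting the picks in order gives the sorted list.
Final answer: [-37, -24, 7, 33, 46]


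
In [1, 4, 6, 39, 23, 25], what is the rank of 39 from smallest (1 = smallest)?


Sort ascending: [1, 4, 6, 23, 25, 39]
Find 39 in the sorted list.
39 is at position 6 (1-indexed).
Final answer: 6


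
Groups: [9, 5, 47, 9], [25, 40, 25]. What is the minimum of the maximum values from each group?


Find max of each group:
  Group 1: [9, 5, 47, 9] -> max = 47
  Group 2: [25, 40, 25] -> max = 40
Maxes: [47, 40]
Minimum of maxes = 40
Final answer: 40


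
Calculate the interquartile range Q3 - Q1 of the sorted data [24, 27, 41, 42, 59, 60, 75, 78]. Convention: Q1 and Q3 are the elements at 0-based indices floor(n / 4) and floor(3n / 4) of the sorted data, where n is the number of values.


The data has n = 8 elements.
Q1 index = floor(8 / 4) = floor(2) = 2; Q3 index = floor(3 * 8 / 4) = floor(6) = 6
Q1 = element at index 2 = 41
Q3 = element at index 6 = 75
IQR = 75 - 41 = 34
Final answer: 34


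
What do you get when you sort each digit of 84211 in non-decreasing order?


The number 84211 has digits: 8, 4, 2, 1, 1
Sorted: 1, 1, 2, 4, 8
Joining the sorted digits gives the result.
Final answer: 11248


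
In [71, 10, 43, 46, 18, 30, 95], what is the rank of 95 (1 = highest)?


Sort descending: [95, 71, 46, 43, 30, 18, 10]
Find 95 in the sorted list.
95 is at position 1.
Final answer: 1


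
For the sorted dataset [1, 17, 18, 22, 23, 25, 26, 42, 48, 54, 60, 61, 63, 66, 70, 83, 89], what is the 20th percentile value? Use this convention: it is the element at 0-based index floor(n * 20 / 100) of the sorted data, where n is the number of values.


The dataset has n = 17 elements.
Index = floor(17 * 20 / 100) = floor(340 / 100) = floor(3.4) = 3
Counting from index 0 in the sorted data, the element at index 3 is 22.
Final answer: 22


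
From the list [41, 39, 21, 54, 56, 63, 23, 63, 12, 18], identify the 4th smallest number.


Sort ascending: [12, 18, 21, 23, 39, 41, 54, 56, 63, 63]
The 4th element (1-indexed) is at index 3.
Value = 23
Final answer: 23


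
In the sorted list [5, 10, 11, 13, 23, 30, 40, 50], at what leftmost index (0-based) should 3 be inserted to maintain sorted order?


List is sorted: [5, 10, 11, 13, 23, 30, 40, 50]
We need the leftmost position where 3 can be inserted, i.e. the first index whose element is >= 3 (or the end of the list if none is).
Binary search with low=0, high=8 (0-based indices):
  low=0, high=8, mid=4: a[4]=23 >= 3, so high = 4
  low=0, high=4, mid=2: a[2]=11 >= 3, so high = 2
  low=0, high=2, mid=1: a[1]=10 >= 3, so high = 1
  low=0, high=1, mid=0: a[0]=5 >= 3, so high = 0
Now low = high = 0, so the insertion index is 0.
Final answer: 0


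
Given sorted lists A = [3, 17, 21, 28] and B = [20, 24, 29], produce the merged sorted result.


List A: [3, 17, 21, 28]
List B: [20, 24, 29]
Repeatedly compare the front elements and take the smaller:
  3 vs 20 -> take 3
  17 vs 20 -> take 17
  21 vs 20 -> take 20
  21 vs 24 -> take 21
  28 vs 24 -> take 24
  28 vs 29 -> take 28
  A is exhausted; append the rest of B: [29]
Final answer: [3, 17, 20, 21, 24, 28, 29]


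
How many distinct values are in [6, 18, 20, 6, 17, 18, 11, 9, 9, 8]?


List all unique values:
Distinct values: [6, 8, 9, 11, 17, 18, 20]
Count = 7
Final answer: 7


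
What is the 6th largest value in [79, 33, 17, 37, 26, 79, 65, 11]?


Sort descending: [79, 79, 65, 37, 33, 26, 17, 11]
The 6th element (1-indexed) is at index 5.
Value = 26
Final answer: 26


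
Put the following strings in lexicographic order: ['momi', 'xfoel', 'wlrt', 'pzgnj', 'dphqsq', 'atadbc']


Compare strings character by character (the first differing letter decides):
  'atadbc' < 'dphqsq' since 'a' < 'd' at position 1
  'dphqsq' < 'momi' since 'd' < 'm' at position 1
  'momi' < 'pzgnj' since 'm' < 'p' at position 1
  'pzgnj' < 'wlrt' since 'p' < 'w' at position 1
  'wlrt' < 'xfoel' since 'w' < 'x' at position 1
Chaining these comparisons gives the alphabetical order.
Final answer: ['atadbc', 'dphqsq', 'momi', 'pzgnj', 'wlrt', 'xfoel']


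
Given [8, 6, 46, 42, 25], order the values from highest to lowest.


Original list: [8, 6, 46, 42, 25]
Repeatedly take the largest remaining element:
  Remaining [8, 6, 46, 42, 25] -> largest is 46
  Remaining [8, 6, 42, 25] -> largest is 42
  Remaining [8, 6, 25] -> largest is 25
  Remaining [8, 6] -> largest is 8
  Remaining [6] -> largest is 6
Collecting the picks in order gives the descending list.
Final answer: [46, 42, 25, 8, 6]


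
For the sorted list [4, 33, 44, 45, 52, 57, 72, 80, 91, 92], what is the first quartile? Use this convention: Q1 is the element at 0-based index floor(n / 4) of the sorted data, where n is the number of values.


The list has n = 10 elements.
Q1 index = floor(10 / 4) = floor(2.5) = 2
Counting from index 0 in the sorted data, the element at index 2 is 44.
Final answer: 44


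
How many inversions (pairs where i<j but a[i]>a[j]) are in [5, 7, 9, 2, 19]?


For each element, count the later elements that are smaller than it:
  5 (index 0): smaller elements after it = [2] -> 1
  7 (index 1): smaller elements after it = [2] -> 1
  9 (index 2): smaller elements after it = [2] -> 1
  2 (index 3): smaller elements after it = [] -> 0
Total inversions = 1 + 1 + 1 + 0 = 3
Final answer: 3


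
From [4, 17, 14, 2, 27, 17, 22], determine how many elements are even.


Check each element:
  4 is even
  17 is odd
  14 is even
  2 is even
  27 is odd
  17 is odd
  22 is even
Evens: [4, 14, 2, 22]
Count of evens = 4
Final answer: 4


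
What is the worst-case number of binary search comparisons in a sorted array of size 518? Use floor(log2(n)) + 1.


Binary search halves the search space each step.
Maximum comparisons = floor(log2(518)) + 1
log2(518) = 9.0168
floor(log2(518)) = 9, so 9 + 1 = 10
Final answer: 10


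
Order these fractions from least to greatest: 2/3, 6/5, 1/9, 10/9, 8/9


Convert to decimal for comparison:
  2/3 = 0.6667
  6/5 = 1.2
  1/9 = 0.1111
  10/9 = 1.1111
  8/9 = 0.8889
Decimals in increasing order: 0.1111 < 0.6667 < 0.8889 < 1.1111 < 1.2
Writing each back as its fraction gives the sorted order.
Final answer: 1/9, 2/3, 8/9, 10/9, 6/5


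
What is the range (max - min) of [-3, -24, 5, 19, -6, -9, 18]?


Maximum value: 19
Minimum value: -24
Range = 19 - (-24) = 43
Final answer: 43


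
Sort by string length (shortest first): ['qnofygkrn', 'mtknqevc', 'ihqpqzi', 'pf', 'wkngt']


Compute lengths:
  'qnofygkrn' has length 9
  'mtknqevc' has length 8
  'ihqpqzi' has length 7
  'pf' has length 2
  'wkngt' has length 5
Lengths in increasing order: 2 < 5 < 7 < 8 < 9
Listing the words in that order gives the answer.
Final answer: ['pf', 'wkngt', 'ihqpqzi', 'mtknqevc', 'qnofygkrn']


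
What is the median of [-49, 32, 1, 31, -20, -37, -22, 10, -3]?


First, sort the list: [-49, -37, -22, -20, -3, 1, 10, 31, 32]
The list has 9 elements (odd count).
The middle index is 4 (0-based), and the element there is -3.
Final answer: -3


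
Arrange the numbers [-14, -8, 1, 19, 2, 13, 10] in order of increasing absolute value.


Compute absolute values:
  |-14| = 14
  |-8| = 8
  |1| = 1
  |19| = 19
  |2| = 2
  |13| = 13
  |10| = 10
Absolute values in increasing order: 1 < 2 < 8 < 10 < 13 < 14 < 19
Listing the original numbers in that order gives the answer.
Final answer: [1, 2, -8, 10, 13, -14, 19]


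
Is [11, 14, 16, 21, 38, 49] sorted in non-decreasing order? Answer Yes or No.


Check consecutive pairs:
  11 <= 14? True
  14 <= 16? True
  16 <= 21? True
  21 <= 38? True
  38 <= 49? True
Every consecutive pair is in order, so the list is non-decreasing.
Final answer: Yes


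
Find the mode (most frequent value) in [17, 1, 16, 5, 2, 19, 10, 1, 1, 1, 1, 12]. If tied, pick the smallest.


Count the frequency of each value:
  1 appears 5 time(s)
  2 appears 1 time(s)
  5 appears 1 time(s)
  10 appears 1 time(s)
  12 appears 1 time(s)
  16 appears 1 time(s)
  17 appears 1 time(s)
  19 appears 1 time(s)
Maximum frequency is 5.
Only 1 reaches that frequency, so it is the mode.
Final answer: 1


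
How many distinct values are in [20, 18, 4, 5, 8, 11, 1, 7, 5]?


List all unique values:
Distinct values: [1, 4, 5, 7, 8, 11, 18, 20]
Count = 8
Final answer: 8


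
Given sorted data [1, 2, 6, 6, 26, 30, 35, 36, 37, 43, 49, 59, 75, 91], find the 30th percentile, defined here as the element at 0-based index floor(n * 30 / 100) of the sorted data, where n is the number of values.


The dataset has n = 14 elements.
Index = floor(14 * 30 / 100) = floor(420 / 100) = floor(4.2) = 4
Counting from index 0 in the sorted data, the element at index 4 is 26.
Final answer: 26


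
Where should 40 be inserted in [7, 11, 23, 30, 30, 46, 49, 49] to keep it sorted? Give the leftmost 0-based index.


List is sorted: [7, 11, 23, 30, 30, 46, 49, 49]
We need the leftmost position where 40 can be inserted, i.e. the first index whose element is >= 40 (or the end of the list if none is).
Binary search with low=0, high=8 (0-based indices):
  low=0, high=8, mid=4: a[4]=30 < 40, so low = 5
  low=5, high=8, mid=6: a[6]=49 >= 40, so high = 6
  low=5, high=6, mid=5: a[5]=46 >= 40, so high = 5
Now low = high = 5, so the insertion index is 5.
Final answer: 5


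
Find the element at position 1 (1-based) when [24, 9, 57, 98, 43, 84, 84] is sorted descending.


Sort descending: [98, 84, 84, 57, 43, 24, 9]
The 1st element (1-indexed) is at index 0.
Value = 98
Final answer: 98


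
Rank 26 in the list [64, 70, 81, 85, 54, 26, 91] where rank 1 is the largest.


Sort descending: [91, 85, 81, 70, 64, 54, 26]
Find 26 in the sorted list.
26 is at position 7.
Final answer: 7


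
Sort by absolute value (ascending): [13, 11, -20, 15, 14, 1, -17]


Compute absolute values:
  |13| = 13
  |11| = 11
  |-20| = 20
  |15| = 15
  |14| = 14
  |1| = 1
  |-17| = 17
Absolute values in increasing order: 1 < 11 < 13 < 14 < 15 < 17 < 20
Listing the original numbers in that order gives the answer.
Final answer: [1, 11, 13, 14, 15, -17, -20]


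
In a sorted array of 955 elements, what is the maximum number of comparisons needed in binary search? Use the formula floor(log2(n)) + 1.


Binary search halves the search space each step.
Maximum comparisons = floor(log2(955)) + 1
log2(955) = 9.8994
floor(log2(955)) = 9, so 9 + 1 = 10
Final answer: 10


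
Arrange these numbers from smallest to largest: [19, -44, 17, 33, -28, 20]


Original list: [19, -44, 17, 33, -28, 20]
Repeatedly take the smallest remaining element:
  Remaining [19, -44, 17, 33, -28, 20] -> smallest is -44
  Remaining [19, 17, 33, -28, 20] -> smallest is -28
  Remaining [19, 17, 33, 20] -> smallest is 17
  Remaining [19, 33, 20] -> smallest is 19
  Remaining [33, 20] -> smallest is 20
  Remaining [33] -> smallest is 33
Collecting the picks in order gives the sorted list.
Final answer: [-44, -28, 17, 19, 20, 33]


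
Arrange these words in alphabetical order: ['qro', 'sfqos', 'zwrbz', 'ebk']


Compare strings character by character (the first differing letter decides):
  'ebk' < 'qro' since 'e' < 'q' at position 1
  'qro' < 'sfqos' since 'q' < 's' at position 1
  'sfqos' < 'zwrbz' since 's' < 'z' at position 1
Chaining these comparisons gives the alphabetical order.
Final answer: ['ebk', 'qro', 'sfqos', 'zwrbz']


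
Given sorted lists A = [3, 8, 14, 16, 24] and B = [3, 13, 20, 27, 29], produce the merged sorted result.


List A: [3, 8, 14, 16, 24]
List B: [3, 13, 20, 27, 29]
Repeatedly compare the front elements and take the smaller:
  3 vs 3 -> take 3
  8 vs 3 -> take 3
  8 vs 13 -> take 8
  14 vs 13 -> take 13
  14 vs 20 -> take 14
  16 vs 20 -> take 16
  24 vs 20 -> take 20
  24 vs 27 -> take 24
  A is exhausted; append the rest of B: [27, 29]
Final answer: [3, 3, 8, 13, 14, 16, 20, 24, 27, 29]


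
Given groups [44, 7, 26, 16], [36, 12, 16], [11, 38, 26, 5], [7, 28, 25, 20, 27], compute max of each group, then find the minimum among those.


Find max of each group:
  Group 1: [44, 7, 26, 16] -> max = 44
  Group 2: [36, 12, 16] -> max = 36
  Group 3: [11, 38, 26, 5] -> max = 38
  Group 4: [7, 28, 25, 20, 27] -> max = 28
Maxes: [44, 36, 38, 28]
Minimum of maxes = 28
Final answer: 28


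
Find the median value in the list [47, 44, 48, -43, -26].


First, sort the list: [-43, -26, 44, 47, 48]
The list has 5 elements (odd count).
The middle index is 2 (0-based), and the element there is 44.
Final answer: 44


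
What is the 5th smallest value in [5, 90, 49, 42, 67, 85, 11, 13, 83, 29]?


Sort ascending: [5, 11, 13, 29, 42, 49, 67, 83, 85, 90]
The 5th element (1-indexed) is at index 4.
Value = 42
Final answer: 42


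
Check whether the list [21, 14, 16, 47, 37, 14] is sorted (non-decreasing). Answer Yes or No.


Check consecutive pairs:
  21 <= 14? False
  14 <= 16? True
  16 <= 47? True
  47 <= 37? False
  37 <= 14? False
3 consecutive pair(s) are out of order, so the list is not sorted.
Final answer: No


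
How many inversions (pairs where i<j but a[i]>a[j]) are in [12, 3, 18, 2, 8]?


For each element, count the later elements that are smaller than it:
  12 (index 0): smaller elements after it = [3, 2, 8] -> 3
  3 (index 1): smaller elements after it = [2] -> 1
  18 (index 2): smaller elements after it = [2, 8] -> 2
  2 (index 3): smaller elements after it = [] -> 0
Total inversions = 3 + 1 + 2 + 0 = 6
Final answer: 6


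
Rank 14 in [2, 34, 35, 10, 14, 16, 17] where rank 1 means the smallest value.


Sort ascending: [2, 10, 14, 16, 17, 34, 35]
Find 14 in the sorted list.
14 is at position 3 (1-indexed).
Final answer: 3


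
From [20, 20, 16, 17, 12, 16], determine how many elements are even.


Check each element:
  20 is even
  20 is even
  16 is even
  17 is odd
  12 is even
  16 is even
Evens: [20, 20, 16, 12, 16]
Count of evens = 5
Final answer: 5


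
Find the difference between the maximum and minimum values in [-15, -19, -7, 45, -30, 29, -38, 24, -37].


Maximum value: 45
Minimum value: -38
Range = 45 - (-38) = 83
Final answer: 83


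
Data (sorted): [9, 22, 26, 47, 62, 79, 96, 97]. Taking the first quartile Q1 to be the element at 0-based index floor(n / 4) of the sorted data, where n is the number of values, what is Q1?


The list has n = 8 elements.
Q1 index = floor(8 / 4) = floor(2) = 2
Counting from index 0 in the sorted data, the element at index 2 is 26.
Final answer: 26


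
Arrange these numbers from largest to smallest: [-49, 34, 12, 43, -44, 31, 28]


Original list: [-49, 34, 12, 43, -44, 31, 28]
Repeatedly take the largest remaining element:
  Remaining [-49, 34, 12, 43, -44, 31, 28] -> largest is 43
  Remaining [-49, 34, 12, -44, 31, 28] -> largest is 34
  Remaining [-49, 12, -44, 31, 28] -> largest is 31
  Remaining [-49, 12, -44, 28] -> largest is 28
  Remaining [-49, 12, -44] -> largest is 12
  Remaining [-49, -44] -> largest is -44
  Remaining [-49] -> largest is -49
Collecting the picks in order gives the descending list.
Final answer: [43, 34, 31, 28, 12, -44, -49]


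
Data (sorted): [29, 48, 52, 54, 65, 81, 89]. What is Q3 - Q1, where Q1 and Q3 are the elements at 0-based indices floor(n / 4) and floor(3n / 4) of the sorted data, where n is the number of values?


The data has n = 7 elements.
Q1 index = floor(7 / 4) = floor(1.75) = 1; Q3 index = floor(3 * 7 / 4) = floor(5.25) = 5
Q1 = element at index 1 = 48
Q3 = element at index 5 = 81
IQR = 81 - 48 = 33
Final answer: 33


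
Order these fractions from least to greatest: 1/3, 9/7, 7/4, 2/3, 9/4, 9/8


Convert to decimal for comparison:
  1/3 = 0.3333
  9/7 = 1.2857
  7/4 = 1.75
  2/3 = 0.6667
  9/4 = 2.25
  9/8 = 1.125
Decimals in increasing order: 0.3333 < 0.6667 < 1.125 < 1.2857 < 1.75 < 2.25
Writing each back as its fraction gives the sorted order.
Final answer: 1/3, 2/3, 9/8, 9/7, 7/4, 9/4


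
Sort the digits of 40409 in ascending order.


The number 40409 has digits: 4, 0, 4, 0, 9
Sorted: 0, 0, 4, 4, 9
Joining the sorted digits gives the result.
Final answer: 00449


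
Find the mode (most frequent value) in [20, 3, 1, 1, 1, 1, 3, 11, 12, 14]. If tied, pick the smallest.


Count the frequency of each value:
  1 appears 4 time(s)
  3 appears 2 time(s)
  11 appears 1 time(s)
  12 appears 1 time(s)
  14 appears 1 time(s)
  20 appears 1 time(s)
Maximum frequency is 4.
Only 1 reaches that frequency, so it is the mode.
Final answer: 1


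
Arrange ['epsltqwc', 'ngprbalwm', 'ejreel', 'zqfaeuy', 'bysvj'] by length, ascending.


Compute lengths:
  'epsltqwc' has length 8
  'ngprbalwm' has length 9
  'ejreel' has length 6
  'zqfaeuy' has length 7
  'bysvj' has length 5
Lengths in increasing order: 5 < 6 < 7 < 8 < 9
Listing the words in that order gives the answer.
Final answer: ['bysvj', 'ejreel', 'zqfaeuy', 'epsltqwc', 'ngprbalwm']


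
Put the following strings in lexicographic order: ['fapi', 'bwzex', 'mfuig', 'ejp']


Compare strings character by character (the first differing letter decides):
  'bwzex' < 'ejp' since 'b' < 'e' at position 1
  'ejp' < 'fapi' since 'e' < 'f' at position 1
  'fapi' < 'mfuig' since 'f' < 'm' at position 1
Chaining these comparisons gives the alphabetical order.
Final answer: ['bwzex', 'ejp', 'fapi', 'mfuig']


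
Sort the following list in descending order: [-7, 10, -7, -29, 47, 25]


Original list: [-7, 10, -7, -29, 47, 25]
Repeatedly take the largest remaining element:
  Remaining [-7, 10, -7, -29, 47, 25] -> largest is 47
  Remaining [-7, 10, -7, -29, 25] -> largest is 25
  Remaining [-7, 10, -7, -29] -> largest is 10
  Remaining [-7, -7, -29] -> largest is -7
  Remaining [-7, -29] -> largest is -7
  Remaining [-29] -> largest is -29
Collecting the picks in order gives the descending list.
Final answer: [47, 25, 10, -7, -7, -29]


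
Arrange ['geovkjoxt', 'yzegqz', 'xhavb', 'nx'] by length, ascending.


Compute lengths:
  'geovkjoxt' has length 9
  'yzegqz' has length 6
  'xhavb' has length 5
  'nx' has length 2
Lengths in increasing order: 2 < 5 < 6 < 9
Listing the words in that order gives the answer.
Final answer: ['nx', 'xhavb', 'yzegqz', 'geovkjoxt']


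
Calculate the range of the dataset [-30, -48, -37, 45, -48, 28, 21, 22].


Maximum value: 45
Minimum value: -48
Range = 45 - (-48) = 93
Final answer: 93


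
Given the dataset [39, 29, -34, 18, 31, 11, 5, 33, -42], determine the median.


First, sort the list: [-42, -34, 5, 11, 18, 29, 31, 33, 39]
The list has 9 elements (odd count).
The middle index is 4 (0-based), and the element there is 18.
Final answer: 18


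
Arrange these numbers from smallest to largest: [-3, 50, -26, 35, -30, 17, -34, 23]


Original list: [-3, 50, -26, 35, -30, 17, -34, 23]
Repeatedly take the smallest remaining element:
  Remaining [-3, 50, -26, 35, -30, 17, -34, 23] -> smallest is -34
  Remaining [-3, 50, -26, 35, -30, 17, 23] -> smallest is -30
  Remaining [-3, 50, -26, 35, 17, 23] -> smallest is -26
  Remaining [-3, 50, 35, 17, 23] -> smallest is -3
  Remaining [50, 35, 17, 23] -> smallest is 17
  Remaining [50, 35, 23] -> smallest is 23
  Remaining [50, 35] -> smallest is 35
  Remaining [50] -> smallest is 50
Collecting the picks in order gives the sorted list.
Final answer: [-34, -30, -26, -3, 17, 23, 35, 50]


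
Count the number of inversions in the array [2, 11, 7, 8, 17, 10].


For each element, count the later elements that are smaller than it:
  2 (index 0): smaller elements after it = [] -> 0
  11 (index 1): smaller elements after it = [7, 8, 10] -> 3
  7 (index 2): smaller elements after it = [] -> 0
  8 (index 3): smaller elements after it = [] -> 0
  17 (index 4): smaller elements after it = [10] -> 1
Total inversions = 0 + 3 + 0 + 0 + 1 = 4
Final answer: 4


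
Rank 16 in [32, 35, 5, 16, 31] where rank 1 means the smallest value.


Sort ascending: [5, 16, 31, 32, 35]
Find 16 in the sorted list.
16 is at position 2 (1-indexed).
Final answer: 2


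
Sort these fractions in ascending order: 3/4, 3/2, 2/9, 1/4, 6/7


Convert to decimal for comparison:
  3/4 = 0.75
  3/2 = 1.5
  2/9 = 0.2222
  1/4 = 0.25
  6/7 = 0.8571
Decimals in increasing order: 0.2222 < 0.25 < 0.75 < 0.8571 < 1.5
Writing each back as its fraction gives the sorted order.
Final answer: 2/9, 1/4, 3/4, 6/7, 3/2


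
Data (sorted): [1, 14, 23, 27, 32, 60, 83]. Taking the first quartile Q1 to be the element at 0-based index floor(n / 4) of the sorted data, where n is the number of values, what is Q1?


The list has n = 7 elements.
Q1 index = floor(7 / 4) = floor(1.75) = 1
Counting from index 0 in the sorted data, the element at index 1 is 14.
Final answer: 14


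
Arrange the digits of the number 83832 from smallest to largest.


The number 83832 has digits: 8, 3, 8, 3, 2
Sorted: 2, 3, 3, 8, 8
Joining the sorted digits gives the result.
Final answer: 23388


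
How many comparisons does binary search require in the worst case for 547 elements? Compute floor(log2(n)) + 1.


Binary search halves the search space each step.
Maximum comparisons = floor(log2(547)) + 1
log2(547) = 9.0954
floor(log2(547)) = 9, so 9 + 1 = 10
Final answer: 10


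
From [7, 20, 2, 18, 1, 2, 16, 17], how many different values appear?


List all unique values:
Distinct values: [1, 2, 7, 16, 17, 18, 20]
Count = 7
Final answer: 7


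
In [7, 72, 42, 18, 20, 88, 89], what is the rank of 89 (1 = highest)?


Sort descending: [89, 88, 72, 42, 20, 18, 7]
Find 89 in the sorted list.
89 is at position 1.
Final answer: 1


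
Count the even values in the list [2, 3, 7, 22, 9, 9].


Check each element:
  2 is even
  3 is odd
  7 is odd
  22 is even
  9 is odd
  9 is odd
Evens: [2, 22]
Count of evens = 2
Final answer: 2


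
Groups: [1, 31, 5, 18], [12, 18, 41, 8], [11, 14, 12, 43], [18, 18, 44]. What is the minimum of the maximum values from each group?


Find max of each group:
  Group 1: [1, 31, 5, 18] -> max = 31
  Group 2: [12, 18, 41, 8] -> max = 41
  Group 3: [11, 14, 12, 43] -> max = 43
  Group 4: [18, 18, 44] -> max = 44
Maxes: [31, 41, 43, 44]
Minimum of maxes = 31
Final answer: 31


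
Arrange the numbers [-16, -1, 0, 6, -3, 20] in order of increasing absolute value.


Compute absolute values:
  |-16| = 16
  |-1| = 1
  |0| = 0
  |6| = 6
  |-3| = 3
  |20| = 20
Absolute values in increasing order: 0 < 1 < 3 < 6 < 16 < 20
Listing the original numbers in that order gives the answer.
Final answer: [0, -1, -3, 6, -16, 20]


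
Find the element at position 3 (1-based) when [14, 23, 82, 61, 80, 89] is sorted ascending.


Sort ascending: [14, 23, 61, 80, 82, 89]
The 3rd element (1-indexed) is at index 2.
Value = 61
Final answer: 61


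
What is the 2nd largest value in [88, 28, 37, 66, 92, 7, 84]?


Sort descending: [92, 88, 84, 66, 37, 28, 7]
The 2nd element (1-indexed) is at index 1.
Value = 88
Final answer: 88


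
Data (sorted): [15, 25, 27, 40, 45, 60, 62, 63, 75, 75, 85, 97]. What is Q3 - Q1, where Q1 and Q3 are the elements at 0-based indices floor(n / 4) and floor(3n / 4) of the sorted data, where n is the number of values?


The data has n = 12 elements.
Q1 index = floor(12 / 4) = floor(3) = 3; Q3 index = floor(3 * 12 / 4) = floor(9) = 9
Q1 = element at index 3 = 40
Q3 = element at index 9 = 75
IQR = 75 - 40 = 35
Final answer: 35


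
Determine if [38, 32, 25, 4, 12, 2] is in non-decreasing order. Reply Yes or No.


Check consecutive pairs:
  38 <= 32? False
  32 <= 25? False
  25 <= 4? False
  4 <= 12? True
  12 <= 2? False
4 consecutive pair(s) are out of order, so the list is not sorted.
Final answer: No


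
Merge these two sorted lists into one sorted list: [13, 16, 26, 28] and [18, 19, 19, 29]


List A: [13, 16, 26, 28]
List B: [18, 19, 19, 29]
Repeatedly compare the front elements and take the smaller:
  13 vs 18 -> take 13
  16 vs 18 -> take 16
  26 vs 18 -> take 18
  26 vs 19 -> take 19
  26 vs 19 -> take 19
  26 vs 29 -> take 26
  28 vs 29 -> take 28
  A is exhausted; append the rest of B: [29]
Final answer: [13, 16, 18, 19, 19, 26, 28, 29]


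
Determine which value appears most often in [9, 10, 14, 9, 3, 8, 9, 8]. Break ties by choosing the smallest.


Count the frequency of each value:
  3 appears 1 time(s)
  8 appears 2 time(s)
  9 appears 3 time(s)
  10 appears 1 time(s)
  14 appears 1 time(s)
Maximum frequency is 3.
Only 9 reaches that frequency, so it is the mode.
Final answer: 9


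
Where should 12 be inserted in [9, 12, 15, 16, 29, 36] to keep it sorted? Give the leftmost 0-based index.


List is sorted: [9, 12, 15, 16, 29, 36]
We need the leftmost position where 12 can be inserted, i.e. the first index whose element is >= 12 (or the end of the list if none is).
Binary search with low=0, high=6 (0-based indices):
  low=0, high=6, mid=3: a[3]=16 >= 12, so high = 3
  low=0, high=3, mid=1: a[1]=12 >= 12, so high = 1
  low=0, high=1, mid=0: a[0]=9 < 12, so low = 1
Now low = high = 1, so the insertion index is 1.
Final answer: 1


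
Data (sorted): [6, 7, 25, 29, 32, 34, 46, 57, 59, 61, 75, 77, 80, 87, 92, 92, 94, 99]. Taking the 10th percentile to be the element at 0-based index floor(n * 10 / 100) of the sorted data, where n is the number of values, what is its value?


The dataset has n = 18 elements.
Index = floor(18 * 10 / 100) = floor(180 / 100) = floor(1.8) = 1
Counting from index 0 in the sorted data, the element at index 1 is 7.
Final answer: 7
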